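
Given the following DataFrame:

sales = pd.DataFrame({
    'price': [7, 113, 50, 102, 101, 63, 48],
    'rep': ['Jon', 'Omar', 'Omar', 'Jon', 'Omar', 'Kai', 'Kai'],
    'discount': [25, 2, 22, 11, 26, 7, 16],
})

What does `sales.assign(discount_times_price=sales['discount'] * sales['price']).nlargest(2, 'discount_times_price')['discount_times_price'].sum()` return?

add column discount_times_price = sales['discount'] * sales['price']:
   price   rep  discount  discount_times_price
0      7   Jon        25                   175
1    113  Omar         2                   226
2     50  Omar        22                  1100
3    102   Jon        11                  1122
4    101  Omar        26                  2626
5     63   Kai         7                   441
6     48   Kai        16                   768
take 2 rows with largest discount_times_price:
   price   rep  discount  discount_times_price
4    101  Omar        26                  2626
3    102   Jon        11                  1122
The sum of column 'discount_times_price' is 3748.

3748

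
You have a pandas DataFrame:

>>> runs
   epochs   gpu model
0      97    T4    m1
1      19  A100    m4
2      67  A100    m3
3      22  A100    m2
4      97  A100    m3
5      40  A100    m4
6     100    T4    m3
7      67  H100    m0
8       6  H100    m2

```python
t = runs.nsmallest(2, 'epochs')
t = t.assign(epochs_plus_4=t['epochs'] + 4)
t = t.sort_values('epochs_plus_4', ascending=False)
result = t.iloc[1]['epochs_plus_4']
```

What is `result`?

10

take 2 rows with smallest epochs:
   epochs   gpu model
8       6  H100    m2
1      19  A100    m4
add column epochs_plus_4 = t['epochs'] + 4:
   epochs   gpu model  epochs_plus_4
8       6  H100    m2             10
1      19  A100    m4             23
sort by epochs_plus_4 descending:
   epochs   gpu model  epochs_plus_4
1      19  A100    m4             23
8       6  H100    m2             10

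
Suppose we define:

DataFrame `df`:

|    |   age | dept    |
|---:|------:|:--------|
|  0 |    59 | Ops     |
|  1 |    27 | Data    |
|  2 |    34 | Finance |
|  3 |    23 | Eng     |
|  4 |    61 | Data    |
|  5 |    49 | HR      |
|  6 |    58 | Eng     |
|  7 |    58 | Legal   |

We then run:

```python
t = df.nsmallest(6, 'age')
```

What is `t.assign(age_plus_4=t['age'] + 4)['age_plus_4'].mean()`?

take 6 rows with smallest age:
   age     dept
3   23      Eng
1   27     Data
2   34  Finance
5   49       HR
6   58      Eng
7   58    Legal
add column age_plus_4 = t['age'] + 4:
   age     dept  age_plus_4
3   23      Eng          27
1   27     Data          31
2   34  Finance          38
5   49       HR          53
6   58      Eng          62
7   58    Legal          62
Then the mean of column 'age_plus_4': 45.5

45.5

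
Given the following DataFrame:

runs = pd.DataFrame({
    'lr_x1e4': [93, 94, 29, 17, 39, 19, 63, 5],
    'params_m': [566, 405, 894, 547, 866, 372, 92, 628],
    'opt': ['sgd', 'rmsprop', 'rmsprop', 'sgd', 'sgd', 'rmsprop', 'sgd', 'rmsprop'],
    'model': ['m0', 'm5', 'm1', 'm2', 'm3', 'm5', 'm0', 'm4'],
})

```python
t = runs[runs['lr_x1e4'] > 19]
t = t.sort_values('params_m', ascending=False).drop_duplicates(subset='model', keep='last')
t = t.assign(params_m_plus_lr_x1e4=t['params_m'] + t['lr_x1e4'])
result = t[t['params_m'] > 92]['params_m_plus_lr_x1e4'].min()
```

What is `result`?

filter rows where lr_x1e4 > 19:
   lr_x1e4  params_m      opt model
0       93       566      sgd    m0
1       94       405  rmsprop    m5
2       29       894  rmsprop    m1
4       39       866      sgd    m3
6       63        92      sgd    m0
sort by params_m descending:
   lr_x1e4  params_m      opt model
2       29       894  rmsprop    m1
4       39       866      sgd    m3
0       93       566      sgd    m0
1       94       405  rmsprop    m5
6       63        92      sgd    m0
drop duplicate model (keep=last):
   lr_x1e4  params_m      opt model
2       29       894  rmsprop    m1
4       39       866      sgd    m3
1       94       405  rmsprop    m5
6       63        92      sgd    m0
add column params_m_plus_lr_x1e4 = t['params_m'] + t['lr_x1e4']:
   lr_x1e4  params_m      opt model  params_m_plus_lr_x1e4
2       29       894  rmsprop    m1                    923
4       39       866      sgd    m3                    905
1       94       405  rmsprop    m5                    499
6       63        92      sgd    m0                    155
filter rows where params_m > 92:
   lr_x1e4  params_m      opt model  params_m_plus_lr_x1e4
2       29       894  rmsprop    m1                    923
4       39       866      sgd    m3                    905
1       94       405  rmsprop    m5                    499
So min() = 499.

499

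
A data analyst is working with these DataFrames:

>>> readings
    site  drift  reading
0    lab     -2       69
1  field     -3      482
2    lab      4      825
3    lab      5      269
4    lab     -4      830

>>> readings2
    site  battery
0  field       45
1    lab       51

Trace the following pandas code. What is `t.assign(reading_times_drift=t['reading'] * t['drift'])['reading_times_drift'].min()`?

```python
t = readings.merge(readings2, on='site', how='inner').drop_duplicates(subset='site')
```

merge on 'site' (how='inner') → 5 rows:
    site  drift  reading  battery
0    lab     -2       69       51
1  field     -3      482       45
2    lab      4      825       51
3    lab      5      269       51
4    lab     -4      830       51
drop duplicate site (keep=first):
    site  drift  reading  battery
0    lab     -2       69       51
1  field     -3      482       45
add column reading_times_drift = t['reading'] * t['drift']:
    site  drift  reading  battery  reading_times_drift
0    lab     -2       69       51                 -138
1  field     -3      482       45                -1446

-1446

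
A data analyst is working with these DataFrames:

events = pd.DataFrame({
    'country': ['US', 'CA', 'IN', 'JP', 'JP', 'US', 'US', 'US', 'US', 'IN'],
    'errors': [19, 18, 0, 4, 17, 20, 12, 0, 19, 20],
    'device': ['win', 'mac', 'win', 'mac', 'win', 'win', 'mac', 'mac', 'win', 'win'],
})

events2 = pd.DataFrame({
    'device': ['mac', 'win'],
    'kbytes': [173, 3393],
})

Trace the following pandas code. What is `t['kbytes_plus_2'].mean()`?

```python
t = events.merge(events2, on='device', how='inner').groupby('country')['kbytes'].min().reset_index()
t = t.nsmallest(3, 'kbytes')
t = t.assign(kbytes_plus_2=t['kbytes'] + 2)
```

merge on 'device' (how='inner') → 10 rows:
  country  errors device  kbytes
0      US      19    win    3393
1      CA      18    mac     173
2      IN       0    win    3393
3      JP       4    mac     173
4      JP      17    win    3393
5      US      20    win    3393
6      US      12    mac     173
7      US       0    mac     173
8      US      19    win    3393
9      IN      20    win    3393
group by country, min of kbytes:
country
CA     173
IN    3393
JP     173
US     173
Name: kbytes, dtype: int64
reset_index():
  country  kbytes
0      CA     173
1      IN    3393
2      JP     173
3      US     173
take 3 rows with smallest kbytes:
  country  kbytes
0      CA     173
2      JP     173
3      US     173
add column kbytes_plus_2 = t['kbytes'] + 2:
  country  kbytes  kbytes_plus_2
0      CA     173            175
2      JP     173            175
3      US     173            175
So mean() = 175.0.

175.0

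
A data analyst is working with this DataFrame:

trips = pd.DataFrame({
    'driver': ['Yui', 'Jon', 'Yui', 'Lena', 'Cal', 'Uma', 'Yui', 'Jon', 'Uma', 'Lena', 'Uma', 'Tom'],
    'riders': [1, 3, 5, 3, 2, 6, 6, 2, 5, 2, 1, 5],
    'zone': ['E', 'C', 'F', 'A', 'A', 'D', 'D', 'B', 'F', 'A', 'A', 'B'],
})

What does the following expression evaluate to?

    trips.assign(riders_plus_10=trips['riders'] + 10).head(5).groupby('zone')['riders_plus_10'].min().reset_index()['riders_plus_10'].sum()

add column riders_plus_10 = trips['riders'] + 10:
   driver  riders zone  riders_plus_10
0     Yui       1    E              11
1     Jon       3    C              13
2     Yui       5    F              15
3    Lena       3    A              13
4     Cal       2    A              12
5     Uma       6    D              16
6     Yui       6    D              16
7     Jon       2    B              12
8     Uma       5    F              15
9    Lena       2    A              12
10    Uma       1    A              11
11    Tom       5    B              15
take first 5 rows:
  driver  riders zone  riders_plus_10
0    Yui       1    E              11
1    Jon       3    C              13
2    Yui       5    F              15
3   Lena       3    A              13
4    Cal       2    A              12
group by zone, min of riders_plus_10:
zone
A    12
C    13
E    11
F    15
Name: riders_plus_10, dtype: int64
reset_index():
  zone  riders_plus_10
0    A              12
1    C              13
2    E              11
3    F              15

51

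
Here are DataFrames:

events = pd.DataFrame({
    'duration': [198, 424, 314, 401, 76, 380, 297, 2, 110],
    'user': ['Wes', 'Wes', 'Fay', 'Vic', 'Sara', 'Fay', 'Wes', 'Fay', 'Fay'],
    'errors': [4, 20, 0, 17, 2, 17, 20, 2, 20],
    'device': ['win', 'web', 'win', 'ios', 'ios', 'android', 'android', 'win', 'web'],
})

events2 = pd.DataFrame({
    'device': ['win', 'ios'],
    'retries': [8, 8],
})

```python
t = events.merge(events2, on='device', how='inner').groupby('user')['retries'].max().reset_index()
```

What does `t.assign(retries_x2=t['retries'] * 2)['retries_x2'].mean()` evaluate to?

16.0

merge on 'device' (how='inner') → 5 rows:
   duration  user  errors device  retries
0       198   Wes       4    win        8
1       314   Fay       0    win        8
2       401   Vic      17    ios        8
3        76  Sara       2    ios        8
4         2   Fay       2    win        8
group by user, max of retries:
user
Fay     8
Sara    8
Vic     8
Wes     8
Name: retries, dtype: int64
reset_index():
   user  retries
0   Fay        8
1  Sara        8
2   Vic        8
3   Wes        8
add column retries_x2 = t['retries'] * 2:
   user  retries  retries_x2
0   Fay        8          16
1  Sara        8          16
2   Vic        8          16
3   Wes        8          16
Finally, mean of column 'retries_x2' = 16.0.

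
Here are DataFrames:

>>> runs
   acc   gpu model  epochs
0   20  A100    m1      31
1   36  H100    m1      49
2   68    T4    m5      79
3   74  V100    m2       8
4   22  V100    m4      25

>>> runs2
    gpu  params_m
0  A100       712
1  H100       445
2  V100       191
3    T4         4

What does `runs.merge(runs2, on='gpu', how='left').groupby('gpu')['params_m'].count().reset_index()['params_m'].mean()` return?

1.25

merge on 'gpu' (how='left') → 5 rows:
   acc   gpu model  epochs  params_m
0   20  A100    m1      31       712
1   36  H100    m1      49       445
2   68    T4    m5      79         4
3   74  V100    m2       8       191
4   22  V100    m4      25       191
group by gpu, count of params_m:
gpu
A100    1
H100    1
T4      1
V100    2
Name: params_m, dtype: int64
reset_index():
    gpu  params_m
0  A100         1
1  H100         1
2    T4         1
3  V100         2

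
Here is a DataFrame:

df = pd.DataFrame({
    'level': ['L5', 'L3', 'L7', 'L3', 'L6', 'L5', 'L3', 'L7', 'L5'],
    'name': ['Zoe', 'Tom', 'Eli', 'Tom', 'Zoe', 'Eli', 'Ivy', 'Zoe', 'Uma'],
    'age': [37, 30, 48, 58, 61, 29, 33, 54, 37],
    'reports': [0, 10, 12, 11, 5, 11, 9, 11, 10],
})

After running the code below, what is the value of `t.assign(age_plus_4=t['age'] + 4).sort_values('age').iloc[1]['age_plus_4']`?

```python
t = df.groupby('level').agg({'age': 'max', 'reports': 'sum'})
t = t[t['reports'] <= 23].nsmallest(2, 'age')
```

group by level: max(age), sum(reports):
       age  reports
level              
L3      58       30
L5      37       21
L6      61        5
L7      54       23
filter rows where reports <= 23:
       age  reports
level              
L5      37       21
L6      61        5
L7      54       23
take 2 rows with smallest age:
       age  reports
level              
L5      37       21
L7      54       23
add column age_plus_4 = t['age'] + 4:
       age  reports  age_plus_4
level                          
L5      37       21          41
L7      54       23          58
sort by age:
       age  reports  age_plus_4
level                          
L5      37       21          41
L7      54       23          58
Taking the value at position 1, column 'age_plus_4' gives 58.

58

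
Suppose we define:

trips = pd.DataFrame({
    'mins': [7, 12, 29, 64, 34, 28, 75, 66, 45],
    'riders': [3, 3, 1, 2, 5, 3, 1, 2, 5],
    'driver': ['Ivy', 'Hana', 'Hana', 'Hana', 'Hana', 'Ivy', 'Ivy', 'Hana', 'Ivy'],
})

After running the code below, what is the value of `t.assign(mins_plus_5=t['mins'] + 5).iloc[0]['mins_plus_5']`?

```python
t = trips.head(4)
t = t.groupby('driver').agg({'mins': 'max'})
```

69

take first 4 rows:
   mins  riders driver
0     7       3    Ivy
1    12       3   Hana
2    29       1   Hana
3    64       2   Hana
group by driver, max of mins:
        mins
driver      
Hana      64
Ivy        7
add column mins_plus_5 = t['mins'] + 5:
        mins  mins_plus_5
driver                   
Hana      64           69
Ivy        7           12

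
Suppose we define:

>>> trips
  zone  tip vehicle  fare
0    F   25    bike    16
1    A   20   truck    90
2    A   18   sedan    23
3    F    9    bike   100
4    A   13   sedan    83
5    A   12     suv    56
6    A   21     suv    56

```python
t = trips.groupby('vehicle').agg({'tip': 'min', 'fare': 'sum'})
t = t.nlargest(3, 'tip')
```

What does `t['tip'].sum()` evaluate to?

group by vehicle: min(tip), sum(fare):
         tip  fare
vehicle           
bike       9   116
sedan     13   106
suv       12   112
truck     20    90
take 3 rows with largest tip:
         tip  fare
vehicle           
truck     20    90
sedan     13   106
suv       12   112
Hence 45.

45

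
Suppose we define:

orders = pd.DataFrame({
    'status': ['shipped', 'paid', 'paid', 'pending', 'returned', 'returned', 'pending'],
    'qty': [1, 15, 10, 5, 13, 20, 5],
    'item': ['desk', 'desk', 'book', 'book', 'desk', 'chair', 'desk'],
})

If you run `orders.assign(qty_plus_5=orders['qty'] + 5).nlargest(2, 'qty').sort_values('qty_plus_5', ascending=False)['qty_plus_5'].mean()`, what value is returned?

add column qty_plus_5 = orders['qty'] + 5:
     status  qty   item  qty_plus_5
0   shipped    1   desk           6
1      paid   15   desk          20
2      paid   10   book          15
3   pending    5   book          10
4  returned   13   desk          18
5  returned   20  chair          25
6   pending    5   desk          10
take 2 rows with largest qty:
     status  qty   item  qty_plus_5
5  returned   20  chair          25
1      paid   15   desk          20
sort by qty_plus_5 descending:
     status  qty   item  qty_plus_5
5  returned   20  chair          25
1      paid   15   desk          20
Hence 22.5.

22.5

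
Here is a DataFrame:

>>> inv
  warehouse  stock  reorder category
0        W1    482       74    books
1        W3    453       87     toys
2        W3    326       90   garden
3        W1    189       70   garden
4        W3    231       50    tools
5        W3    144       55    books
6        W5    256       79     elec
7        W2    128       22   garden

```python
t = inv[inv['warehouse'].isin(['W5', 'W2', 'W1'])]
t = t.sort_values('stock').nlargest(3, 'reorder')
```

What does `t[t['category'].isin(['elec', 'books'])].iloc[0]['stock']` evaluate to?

filter rows where warehouse in ['W5', 'W2', 'W1']:
  warehouse  stock  reorder category
0        W1    482       74    books
3        W1    189       70   garden
6        W5    256       79     elec
7        W2    128       22   garden
sort by stock:
  warehouse  stock  reorder category
7        W2    128       22   garden
3        W1    189       70   garden
6        W5    256       79     elec
0        W1    482       74    books
take 3 rows with largest reorder:
  warehouse  stock  reorder category
6        W5    256       79     elec
0        W1    482       74    books
3        W1    189       70   garden
filter rows where category in ['elec', 'books']:
  warehouse  stock  reorder category
6        W5    256       79     elec
0        W1    482       74    books

256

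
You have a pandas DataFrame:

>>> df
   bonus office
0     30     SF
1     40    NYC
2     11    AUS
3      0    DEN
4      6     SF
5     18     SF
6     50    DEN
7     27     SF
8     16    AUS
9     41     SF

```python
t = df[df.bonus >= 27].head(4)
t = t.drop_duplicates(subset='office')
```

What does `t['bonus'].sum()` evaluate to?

filter rows where bonus >= 27:
   bonus office
0     30     SF
1     40    NYC
6     50    DEN
7     27     SF
9     41     SF
take first 4 rows:
   bonus office
0     30     SF
1     40    NYC
6     50    DEN
7     27     SF
drop duplicate office (keep=first):
   bonus office
0     30     SF
1     40    NYC
6     50    DEN
The sum of column 'bonus' is 120.

120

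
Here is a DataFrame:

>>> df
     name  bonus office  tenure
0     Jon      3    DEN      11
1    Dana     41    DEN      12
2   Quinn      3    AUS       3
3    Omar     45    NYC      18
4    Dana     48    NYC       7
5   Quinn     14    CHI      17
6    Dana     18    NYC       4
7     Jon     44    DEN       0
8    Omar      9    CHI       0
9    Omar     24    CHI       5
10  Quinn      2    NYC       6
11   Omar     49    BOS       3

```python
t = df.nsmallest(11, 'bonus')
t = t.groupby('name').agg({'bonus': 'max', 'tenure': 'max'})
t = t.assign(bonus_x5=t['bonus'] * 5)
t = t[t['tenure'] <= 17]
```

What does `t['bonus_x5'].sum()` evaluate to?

530

take 11 rows with smallest bonus:
     name  bonus office  tenure
10  Quinn      2    NYC       6
0     Jon      3    DEN      11
2   Quinn      3    AUS       3
8    Omar      9    CHI       0
5   Quinn     14    CHI      17
6    Dana     18    NYC       4
9    Omar     24    CHI       5
1    Dana     41    DEN      12
7     Jon     44    DEN       0
3    Omar     45    NYC      18
4    Dana     48    NYC       7
group by name: max(bonus), max(tenure):
       bonus  tenure
name                
Dana      48      12
Jon       44      11
Omar      45      18
Quinn     14      17
add column bonus_x5 = t['bonus'] * 5:
       bonus  tenure  bonus_x5
name                          
Dana      48      12       240
Jon       44      11       220
Omar      45      18       225
Quinn     14      17        70
filter rows where tenure <= 17:
       bonus  tenure  bonus_x5
name                          
Dana      48      12       240
Jon       44      11       220
Quinn     14      17        70
sum of column 'bonus_x5' → 530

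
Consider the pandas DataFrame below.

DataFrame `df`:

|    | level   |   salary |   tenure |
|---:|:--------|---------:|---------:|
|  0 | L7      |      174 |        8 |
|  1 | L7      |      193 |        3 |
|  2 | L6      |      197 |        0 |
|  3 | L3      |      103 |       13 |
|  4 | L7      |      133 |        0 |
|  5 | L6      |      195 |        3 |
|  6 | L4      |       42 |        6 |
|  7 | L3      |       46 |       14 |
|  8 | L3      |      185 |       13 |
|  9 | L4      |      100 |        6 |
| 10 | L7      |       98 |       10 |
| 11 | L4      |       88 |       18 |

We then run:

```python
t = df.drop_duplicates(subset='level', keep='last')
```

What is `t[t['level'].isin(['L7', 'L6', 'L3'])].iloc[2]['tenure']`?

drop duplicate level (keep=last):
   level  salary  tenure
5     L6     195       3
8     L3     185      13
10    L7      98      10
11    L4      88      18
filter rows where level in ['L7', 'L6', 'L3']:
   level  salary  tenure
5     L6     195       3
8     L3     185      13
10    L7      98      10
Reading off the value at position 2, column 'tenure', we get 10.

10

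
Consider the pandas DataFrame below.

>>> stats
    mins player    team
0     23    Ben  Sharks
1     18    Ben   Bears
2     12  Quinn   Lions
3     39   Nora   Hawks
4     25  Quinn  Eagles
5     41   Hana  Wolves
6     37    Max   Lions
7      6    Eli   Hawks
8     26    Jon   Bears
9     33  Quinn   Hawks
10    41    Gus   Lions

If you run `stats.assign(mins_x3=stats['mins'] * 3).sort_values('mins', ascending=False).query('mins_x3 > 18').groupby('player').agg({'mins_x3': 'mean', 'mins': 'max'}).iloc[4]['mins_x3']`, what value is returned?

add column mins_x3 = stats['mins'] * 3:
    mins player    team  mins_x3
0     23    Ben  Sharks       69
1     18    Ben   Bears       54
2     12  Quinn   Lions       36
3     39   Nora   Hawks      117
4     25  Quinn  Eagles       75
5     41   Hana  Wolves      123
6     37    Max   Lions      111
7      6    Eli   Hawks       18
8     26    Jon   Bears       78
9     33  Quinn   Hawks       99
10    41    Gus   Lions      123
sort by mins descending:
    mins player    team  mins_x3
5     41   Hana  Wolves      123
10    41    Gus   Lions      123
3     39   Nora   Hawks      117
6     37    Max   Lions      111
9     33  Quinn   Hawks       99
8     26    Jon   Bears       78
4     25  Quinn  Eagles       75
0     23    Ben  Sharks       69
1     18    Ben   Bears       54
2     12  Quinn   Lions       36
7      6    Eli   Hawks       18
filter rows where mins_x3 > 18:
    mins player    team  mins_x3
5     41   Hana  Wolves      123
10    41    Gus   Lions      123
3     39   Nora   Hawks      117
6     37    Max   Lions      111
9     33  Quinn   Hawks       99
8     26    Jon   Bears       78
4     25  Quinn  Eagles       75
0     23    Ben  Sharks       69
1     18    Ben   Bears       54
2     12  Quinn   Lions       36
group by player: mean(mins_x3), max(mins):
        mins_x3  mins
player               
Ben        61.5    23
Gus       123.0    41
Hana      123.0    41
Jon        78.0    26
Max       111.0    37
Nora      117.0    39
Quinn      70.0    33

111.0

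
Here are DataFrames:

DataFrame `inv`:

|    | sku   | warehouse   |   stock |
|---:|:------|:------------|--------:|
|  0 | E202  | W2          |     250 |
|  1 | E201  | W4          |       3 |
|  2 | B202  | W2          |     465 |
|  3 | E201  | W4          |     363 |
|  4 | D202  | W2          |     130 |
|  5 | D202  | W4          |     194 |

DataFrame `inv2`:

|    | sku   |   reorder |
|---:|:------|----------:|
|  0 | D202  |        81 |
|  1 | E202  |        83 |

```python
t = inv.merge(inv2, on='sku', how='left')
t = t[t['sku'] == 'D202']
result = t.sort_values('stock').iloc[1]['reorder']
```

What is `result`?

81.0

merge on 'sku' (how='left') → 6 rows:
    sku warehouse  stock  reorder
0  E202        W2    250     83.0
1  E201        W4      3      NaN
2  B202        W2    465      NaN
3  E201        W4    363      NaN
4  D202        W2    130     81.0
5  D202        W4    194     81.0
filter rows where sku == 'D202':
    sku warehouse  stock  reorder
4  D202        W2    130     81.0
5  D202        W4    194     81.0
sort by stock:
    sku warehouse  stock  reorder
4  D202        W2    130     81.0
5  D202        W4    194     81.0
Hence 81.0.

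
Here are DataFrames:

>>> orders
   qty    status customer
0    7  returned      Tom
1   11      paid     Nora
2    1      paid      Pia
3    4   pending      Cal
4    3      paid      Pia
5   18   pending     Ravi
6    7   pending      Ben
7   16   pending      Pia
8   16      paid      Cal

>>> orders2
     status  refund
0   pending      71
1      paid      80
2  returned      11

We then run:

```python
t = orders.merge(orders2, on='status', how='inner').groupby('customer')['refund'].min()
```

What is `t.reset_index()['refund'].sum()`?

375

merge on 'status' (how='inner') → 9 rows:
   qty    status customer  refund
0    7  returned      Tom      11
1   11      paid     Nora      80
2    1      paid      Pia      80
3    4   pending      Cal      71
4    3      paid      Pia      80
5   18   pending     Ravi      71
6    7   pending      Ben      71
7   16   pending      Pia      71
8   16      paid      Cal      80
group by customer, min of refund:
customer
Ben     71
Cal     71
Nora    80
Pia     71
Ravi    71
Tom     11
Name: refund, dtype: int64
reset_index():
  customer  refund
0      Ben      71
1      Cal      71
2     Nora      80
3      Pia      71
4     Ravi      71
5      Tom      11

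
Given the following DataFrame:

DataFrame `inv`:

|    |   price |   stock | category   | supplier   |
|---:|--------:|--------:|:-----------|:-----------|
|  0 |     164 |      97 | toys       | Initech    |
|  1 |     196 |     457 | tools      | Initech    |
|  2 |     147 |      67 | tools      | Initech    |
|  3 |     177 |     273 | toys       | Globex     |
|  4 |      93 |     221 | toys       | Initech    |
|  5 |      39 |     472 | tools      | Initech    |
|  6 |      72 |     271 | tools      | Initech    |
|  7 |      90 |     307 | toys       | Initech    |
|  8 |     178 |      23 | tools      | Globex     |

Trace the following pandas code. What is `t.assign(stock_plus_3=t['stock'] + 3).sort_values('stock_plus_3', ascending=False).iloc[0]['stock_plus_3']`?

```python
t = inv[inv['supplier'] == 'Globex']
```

276

filter rows where supplier == 'Globex':
   price  stock category supplier
3    177    273     toys   Globex
8    178     23    tools   Globex
add column stock_plus_3 = t['stock'] + 3:
   price  stock category supplier  stock_plus_3
3    177    273     toys   Globex           276
8    178     23    tools   Globex            26
sort by stock_plus_3 descending:
   price  stock category supplier  stock_plus_3
3    177    273     toys   Globex           276
8    178     23    tools   Globex            26
Then the value at position 0, column 'stock_plus_3': 276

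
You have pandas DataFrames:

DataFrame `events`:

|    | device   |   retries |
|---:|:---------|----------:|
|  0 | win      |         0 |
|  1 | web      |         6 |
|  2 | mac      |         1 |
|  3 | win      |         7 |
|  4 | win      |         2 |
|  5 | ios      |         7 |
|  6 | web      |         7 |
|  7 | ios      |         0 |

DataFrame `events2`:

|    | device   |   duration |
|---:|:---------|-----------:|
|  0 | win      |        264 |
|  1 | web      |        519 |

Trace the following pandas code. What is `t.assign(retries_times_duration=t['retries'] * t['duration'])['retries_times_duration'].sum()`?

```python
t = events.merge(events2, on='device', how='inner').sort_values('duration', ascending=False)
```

9123

merge on 'device' (how='inner') → 5 rows:
  device  retries  duration
0    win        0       264
1    web        6       519
2    win        7       264
3    win        2       264
4    web        7       519
sort by duration descending:
  device  retries  duration
1    web        6       519
4    web        7       519
0    win        0       264
2    win        7       264
3    win        2       264
add column retries_times_duration = t['retries'] * t['duration']:
  device  retries  duration  retries_times_duration
1    web        6       519                    3114
4    web        7       519                    3633
0    win        0       264                       0
2    win        7       264                    1848
3    win        2       264                     528
Hence 9123.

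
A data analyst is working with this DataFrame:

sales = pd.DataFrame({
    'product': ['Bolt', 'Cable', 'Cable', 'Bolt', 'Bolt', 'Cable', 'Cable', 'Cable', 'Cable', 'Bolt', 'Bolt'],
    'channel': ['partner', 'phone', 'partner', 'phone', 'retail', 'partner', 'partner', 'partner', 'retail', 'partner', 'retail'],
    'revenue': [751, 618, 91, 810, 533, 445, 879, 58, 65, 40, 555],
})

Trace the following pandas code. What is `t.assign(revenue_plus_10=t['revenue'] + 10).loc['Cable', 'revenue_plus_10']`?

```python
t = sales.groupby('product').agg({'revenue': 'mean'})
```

group by product, mean of revenue:
            revenue
product            
Bolt     537.800000
Cable    359.333333
add column revenue_plus_10 = t['revenue'] + 10:
            revenue  revenue_plus_10
product                             
Bolt     537.800000       547.800000
Cable    359.333333       369.333333

369.333333333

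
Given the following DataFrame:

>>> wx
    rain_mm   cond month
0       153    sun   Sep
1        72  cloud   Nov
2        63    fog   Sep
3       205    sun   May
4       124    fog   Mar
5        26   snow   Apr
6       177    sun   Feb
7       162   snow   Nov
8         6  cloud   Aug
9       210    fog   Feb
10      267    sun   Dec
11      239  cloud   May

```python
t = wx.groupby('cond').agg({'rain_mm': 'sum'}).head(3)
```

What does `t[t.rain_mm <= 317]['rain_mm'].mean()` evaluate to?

group by cond, sum of rain_mm:
       rain_mm
cond          
cloud      317
fog        397
snow       188
sun        802
take first 3 rows:
       rain_mm
cond          
cloud      317
fog        397
snow       188
filter rows where rain_mm <= 317:
       rain_mm
cond          
cloud      317
snow       188
The mean of column 'rain_mm' is 252.5.

252.5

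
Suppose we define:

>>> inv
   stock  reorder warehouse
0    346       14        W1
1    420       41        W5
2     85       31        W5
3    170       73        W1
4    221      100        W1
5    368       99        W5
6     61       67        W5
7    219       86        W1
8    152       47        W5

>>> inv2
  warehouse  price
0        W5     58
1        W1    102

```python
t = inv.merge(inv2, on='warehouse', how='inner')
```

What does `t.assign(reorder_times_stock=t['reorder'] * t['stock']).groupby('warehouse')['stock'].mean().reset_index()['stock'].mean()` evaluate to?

merge on 'warehouse' (how='inner') → 9 rows:
   stock  reorder warehouse  price
0    346       14        W1    102
1    420       41        W5     58
2     85       31        W5     58
3    170       73        W1    102
4    221      100        W1    102
5    368       99        W5     58
6     61       67        W5     58
7    219       86        W1    102
8    152       47        W5     58
add column reorder_times_stock = t['reorder'] * t['stock']:
   stock  reorder warehouse  price  reorder_times_stock
0    346       14        W1    102                 4844
1    420       41        W5     58                17220
2     85       31        W5     58                 2635
3    170       73        W1    102                12410
4    221      100        W1    102                22100
5    368       99        W5     58                36432
6     61       67        W5     58                 4087
7    219       86        W1    102                18834
8    152       47        W5     58                 7144
group by warehouse, mean of stock:
warehouse
W1    239.0
W5    217.2
Name: stock, dtype: float64
reset_index():
  warehouse  stock
0        W1  239.0
1        W5  217.2
Reading off the mean of column 'stock', we get 228.1.

228.1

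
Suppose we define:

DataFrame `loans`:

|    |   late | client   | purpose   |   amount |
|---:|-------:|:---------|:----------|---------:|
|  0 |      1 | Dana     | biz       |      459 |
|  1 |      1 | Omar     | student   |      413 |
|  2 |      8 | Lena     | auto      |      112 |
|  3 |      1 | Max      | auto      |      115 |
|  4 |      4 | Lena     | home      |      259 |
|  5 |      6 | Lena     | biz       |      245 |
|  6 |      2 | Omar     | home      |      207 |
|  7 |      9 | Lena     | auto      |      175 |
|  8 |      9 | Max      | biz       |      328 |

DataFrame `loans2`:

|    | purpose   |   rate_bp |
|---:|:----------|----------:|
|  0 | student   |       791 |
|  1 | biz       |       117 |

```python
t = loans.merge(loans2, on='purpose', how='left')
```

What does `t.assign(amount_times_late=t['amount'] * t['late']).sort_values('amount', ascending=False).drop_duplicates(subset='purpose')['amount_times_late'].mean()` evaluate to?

870.75

merge on 'purpose' (how='left') → 9 rows:
   late client  purpose  amount  rate_bp
0     1   Dana      biz     459    117.0
1     1   Omar  student     413    791.0
2     8   Lena     auto     112      NaN
3     1    Max     auto     115      NaN
4     4   Lena     home     259      NaN
5     6   Lena      biz     245    117.0
6     2   Omar     home     207      NaN
7     9   Lena     auto     175      NaN
8     9    Max      biz     328    117.0
add column amount_times_late = t['amount'] * t['late']:
   late client  purpose  amount  rate_bp  amount_times_late
0     1   Dana      biz     459    117.0                459
1     1   Omar  student     413    791.0                413
2     8   Lena     auto     112      NaN                896
3     1    Max     auto     115      NaN                115
4     4   Lena     home     259      NaN               1036
5     6   Lena      biz     245    117.0               1470
6     2   Omar     home     207      NaN                414
7     9   Lena     auto     175      NaN               1575
8     9    Max      biz     328    117.0               2952
sort by amount descending:
   late client  purpose  amount  rate_bp  amount_times_late
0     1   Dana      biz     459    117.0                459
1     1   Omar  student     413    791.0                413
8     9    Max      biz     328    117.0               2952
4     4   Lena     home     259      NaN               1036
5     6   Lena      biz     245    117.0               1470
6     2   Omar     home     207      NaN                414
7     9   Lena     auto     175      NaN               1575
3     1    Max     auto     115      NaN                115
2     8   Lena     auto     112      NaN                896
drop duplicate purpose (keep=first):
   late client  purpose  amount  rate_bp  amount_times_late
0     1   Dana      biz     459    117.0                459
1     1   Omar  student     413    791.0                413
4     4   Lena     home     259      NaN               1036
7     9   Lena     auto     175      NaN               1575
Hence 870.75.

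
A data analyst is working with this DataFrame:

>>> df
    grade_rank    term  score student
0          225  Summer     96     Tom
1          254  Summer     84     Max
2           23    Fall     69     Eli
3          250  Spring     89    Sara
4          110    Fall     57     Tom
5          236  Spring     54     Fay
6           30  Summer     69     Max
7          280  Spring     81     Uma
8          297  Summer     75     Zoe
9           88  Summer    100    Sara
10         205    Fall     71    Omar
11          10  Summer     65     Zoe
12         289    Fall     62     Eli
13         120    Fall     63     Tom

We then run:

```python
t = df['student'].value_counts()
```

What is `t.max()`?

value_counts of student:
student
Tom     3
Max     2
Eli     2
Sara    2
Zoe     2
Fay     1
Uma     1
Omar    1
Name: count, dtype: int64
Taking the max of the resulting series gives 3.

3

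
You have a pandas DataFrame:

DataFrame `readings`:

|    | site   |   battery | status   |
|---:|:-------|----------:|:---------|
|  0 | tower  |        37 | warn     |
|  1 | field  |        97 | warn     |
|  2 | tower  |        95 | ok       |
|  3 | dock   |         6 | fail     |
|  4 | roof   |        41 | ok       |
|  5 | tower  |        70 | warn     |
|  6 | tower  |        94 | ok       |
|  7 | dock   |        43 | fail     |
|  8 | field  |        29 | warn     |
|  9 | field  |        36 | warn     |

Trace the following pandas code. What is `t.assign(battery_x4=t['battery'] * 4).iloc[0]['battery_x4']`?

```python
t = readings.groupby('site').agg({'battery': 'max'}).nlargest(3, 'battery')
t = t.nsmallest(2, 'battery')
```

172

group by site, max of battery:
       battery
site          
dock        43
field       97
roof        41
tower       95
take 3 rows with largest battery:
       battery
site          
field       97
tower       95
dock        43
take 2 rows with smallest battery:
       battery
site          
dock        43
tower       95
add column battery_x4 = t['battery'] * 4:
       battery  battery_x4
site                      
dock        43         172
tower       95         380
Hence 172.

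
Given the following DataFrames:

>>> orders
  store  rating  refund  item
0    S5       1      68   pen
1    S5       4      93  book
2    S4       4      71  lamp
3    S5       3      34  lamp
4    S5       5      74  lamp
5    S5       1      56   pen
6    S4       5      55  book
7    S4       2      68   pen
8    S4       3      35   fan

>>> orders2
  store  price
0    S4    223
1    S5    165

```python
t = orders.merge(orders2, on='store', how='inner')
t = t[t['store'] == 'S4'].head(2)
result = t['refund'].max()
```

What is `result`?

merge on 'store' (how='inner') → 9 rows:
  store  rating  refund  item  price
0    S5       1      68   pen    165
1    S5       4      93  book    165
2    S4       4      71  lamp    223
3    S5       3      34  lamp    165
4    S5       5      74  lamp    165
5    S5       1      56   pen    165
6    S4       5      55  book    223
7    S4       2      68   pen    223
8    S4       3      35   fan    223
filter rows where store == 'S4':
  store  rating  refund  item  price
2    S4       4      71  lamp    223
6    S4       5      55  book    223
7    S4       2      68   pen    223
8    S4       3      35   fan    223
take first 2 rows:
  store  rating  refund  item  price
2    S4       4      71  lamp    223
6    S4       5      55  book    223
So max() = 71.

71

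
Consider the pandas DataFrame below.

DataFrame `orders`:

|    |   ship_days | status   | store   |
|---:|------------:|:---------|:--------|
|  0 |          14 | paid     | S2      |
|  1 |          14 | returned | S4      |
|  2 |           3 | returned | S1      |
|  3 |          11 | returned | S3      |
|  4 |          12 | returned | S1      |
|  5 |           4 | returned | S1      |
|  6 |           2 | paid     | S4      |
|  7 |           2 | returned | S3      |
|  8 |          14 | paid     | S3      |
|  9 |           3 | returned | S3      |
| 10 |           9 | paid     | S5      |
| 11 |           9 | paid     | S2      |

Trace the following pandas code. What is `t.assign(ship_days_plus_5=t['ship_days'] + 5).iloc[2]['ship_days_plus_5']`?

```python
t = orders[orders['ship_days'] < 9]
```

filter rows where ship_days < 9:
   ship_days    status store
2          3  returned    S1
5          4  returned    S1
6          2      paid    S4
7          2  returned    S3
9          3  returned    S3
add column ship_days_plus_5 = t['ship_days'] + 5:
   ship_days    status store  ship_days_plus_5
2          3  returned    S1                 8
5          4  returned    S1                 9
6          2      paid    S4                 7
7          2  returned    S3                 7
9          3  returned    S3                 8

7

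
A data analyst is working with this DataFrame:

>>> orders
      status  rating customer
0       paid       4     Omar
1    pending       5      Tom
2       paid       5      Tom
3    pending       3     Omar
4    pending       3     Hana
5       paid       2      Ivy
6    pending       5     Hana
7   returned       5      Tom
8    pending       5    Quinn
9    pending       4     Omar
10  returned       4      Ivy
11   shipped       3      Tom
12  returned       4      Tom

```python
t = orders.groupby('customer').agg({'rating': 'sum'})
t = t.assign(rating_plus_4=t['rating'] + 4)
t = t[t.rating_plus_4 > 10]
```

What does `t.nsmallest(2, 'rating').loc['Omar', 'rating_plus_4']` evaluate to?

group by customer, sum of rating:
          rating
customer        
Hana           8
Ivy            6
Omar          11
Quinn          5
Tom           22
add column rating_plus_4 = t['rating'] + 4:
          rating  rating_plus_4
customer                       
Hana           8             12
Ivy            6             10
Omar          11             15
Quinn          5              9
Tom           22             26
filter rows where rating_plus_4 > 10:
          rating  rating_plus_4
customer                       
Hana           8             12
Omar          11             15
Tom           22             26
take 2 rows with smallest rating:
          rating  rating_plus_4
customer                       
Hana           8             12
Omar          11             15
Then the value at row 'Omar', column 'rating_plus_4': 15

15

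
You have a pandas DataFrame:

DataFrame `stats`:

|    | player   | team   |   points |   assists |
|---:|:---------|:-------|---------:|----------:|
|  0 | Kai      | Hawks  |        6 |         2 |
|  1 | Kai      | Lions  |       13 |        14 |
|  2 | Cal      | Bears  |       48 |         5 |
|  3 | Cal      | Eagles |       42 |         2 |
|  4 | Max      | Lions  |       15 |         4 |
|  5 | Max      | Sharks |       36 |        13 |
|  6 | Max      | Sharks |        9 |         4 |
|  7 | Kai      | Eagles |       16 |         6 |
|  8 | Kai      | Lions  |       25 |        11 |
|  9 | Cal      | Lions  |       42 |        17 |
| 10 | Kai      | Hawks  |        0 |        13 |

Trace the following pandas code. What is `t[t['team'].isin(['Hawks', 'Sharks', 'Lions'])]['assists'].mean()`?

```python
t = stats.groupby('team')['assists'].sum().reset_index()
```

group by team, sum of assists:
team
Bears      5
Eagles     8
Hawks     15
Lions     46
Sharks    17
Name: assists, dtype: int64
reset_index():
     team  assists
0   Bears        5
1  Eagles        8
2   Hawks       15
3   Lions       46
4  Sharks       17
filter rows where team in ['Hawks', 'Sharks', 'Lions']:
     team  assists
2   Hawks       15
3   Lions       46
4  Sharks       17
So mean() = 26.0.

26.0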